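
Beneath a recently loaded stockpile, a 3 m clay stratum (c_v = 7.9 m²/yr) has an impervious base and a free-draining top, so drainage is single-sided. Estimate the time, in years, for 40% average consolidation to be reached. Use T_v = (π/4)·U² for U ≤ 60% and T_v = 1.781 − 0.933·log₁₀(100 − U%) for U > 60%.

Drainage path length: H_d = H = 3 m (single drainage).
U ≤ 60%: T_v = (π/4)·U² = (π/4)×0.4² = 0.12566.
t = T_v·H_d²/c_v = 0.12566×3²/7.9 = 0.1432 years.

t ≈ 0.143 years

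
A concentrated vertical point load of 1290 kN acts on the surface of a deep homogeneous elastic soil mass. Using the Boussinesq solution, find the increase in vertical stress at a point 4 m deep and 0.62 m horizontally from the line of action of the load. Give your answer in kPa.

Boussinesq vertical stress below a point load on an elastic half-space:
Δσ_z = 3P/(2πz²) · [1 + (r/z)²]^(−5/2)
r/z = 0.62/4 = 0.155; [1+(r/z)²]^(−5/2) = 0.94237.
Δσ_z = 3×1290/(2π×4²) × 0.94237 = 38.496 × 0.94237 = 36.28 kPa

Δσ_z ≈ 36.3 kPa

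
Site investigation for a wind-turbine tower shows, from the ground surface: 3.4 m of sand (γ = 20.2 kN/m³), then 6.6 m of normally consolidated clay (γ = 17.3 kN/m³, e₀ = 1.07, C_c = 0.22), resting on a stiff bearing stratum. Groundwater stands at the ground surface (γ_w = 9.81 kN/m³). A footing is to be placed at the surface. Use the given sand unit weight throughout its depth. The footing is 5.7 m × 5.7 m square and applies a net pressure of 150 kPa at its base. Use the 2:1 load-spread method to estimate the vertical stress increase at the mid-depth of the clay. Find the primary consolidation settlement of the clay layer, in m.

Mid-depth of clay below the ground surface: z = 3.4 + 6.6/2 = 6.7 m.
Total vertical stress at mid-clay: σ_v = 20.2×3.4 + 17.3×3.3 = 125.77 kPa.
Pore pressure: u = 9.81×(6.7 − 0) = 65.727 kPa.
Initial effective stress: σ'_0 = σ_v − u = 125.77 − 65.727 = 60.043 kPa.
Stress increase at mid-clay by the 2:1 spreading method:
Δσ = qBL/((B+z)(L+z)) = 150×5.7×5.7/((5.7+6.7)(5.7+6.7)) = 31.695 kPa
Final effective stress: σ'_f = σ'_0 + Δσ = 60.043 + 31.695 = 91.738 kPa.
Normally consolidated clay, so the full stress increment lies on the virgin compression line:
S_c = C_c·H/(1+e₀)·log₁₀(σ'_f/σ'_0) = 0.22×6.6/(1+1.07)×log₁₀(91.738/60.043)
    = 0.70145 × 0.18409 = 0.1291 m

S_c ≈ 0.129 m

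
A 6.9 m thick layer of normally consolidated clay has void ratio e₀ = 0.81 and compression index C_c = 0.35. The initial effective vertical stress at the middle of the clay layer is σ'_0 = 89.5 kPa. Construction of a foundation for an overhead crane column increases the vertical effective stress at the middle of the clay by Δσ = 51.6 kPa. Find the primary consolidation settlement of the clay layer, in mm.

Final effective stress: σ'_f = σ'_0 + Δσ = 89.5 + 51.6 = 141.1 kPa.
Normally consolidated clay, so the full stress increment lies on the virgin compression line:
S_c = C_c·H/(1+e₀)·log₁₀(σ'_f/σ'_0) = 0.35×6.9/(1+0.81)×log₁₀(141.1/89.5)
    = 1.3343 × 0.1977 = 0.2638 m

S_c ≈ 264 mm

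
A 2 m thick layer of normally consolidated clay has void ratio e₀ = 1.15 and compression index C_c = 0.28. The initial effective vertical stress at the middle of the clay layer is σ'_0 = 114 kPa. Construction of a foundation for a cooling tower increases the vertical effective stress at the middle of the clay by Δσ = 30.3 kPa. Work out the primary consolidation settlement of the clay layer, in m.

Final effective stress: σ'_f = σ'_0 + Δσ = 114 + 30.3 = 144.3 kPa.
Normally consolidated clay, so the full stress increment lies on the virgin compression line:
S_c = C_c·H/(1+e₀)·log₁₀(σ'_f/σ'_0) = 0.28×2/(1+1.15)×log₁₀(144.3/114)
    = 0.26047 × 0.10236 = 0.02666 m

S_c ≈ 0.0267 m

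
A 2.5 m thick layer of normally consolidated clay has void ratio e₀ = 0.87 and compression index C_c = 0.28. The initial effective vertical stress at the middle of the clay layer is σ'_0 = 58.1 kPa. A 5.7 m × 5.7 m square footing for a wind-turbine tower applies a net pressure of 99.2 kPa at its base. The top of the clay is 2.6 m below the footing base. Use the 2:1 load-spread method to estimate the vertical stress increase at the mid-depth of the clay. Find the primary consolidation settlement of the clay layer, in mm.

Mid-depth of clay below the footing base: z = 2.6 + 2.5/2 = 3.85 m.
Stress increase at mid-clay by the 2:1 spreading method:
Δσ = qBL/((B+z)(L+z)) = 99.2×5.7×5.7/((5.7+3.85)(5.7+3.85)) = 35.339 kPa
Final effective stress: σ'_f = σ'_0 + Δσ = 58.1 + 35.339 = 93.439 kPa.
Normally consolidated clay, so the full stress increment lies on the virgin compression line:
S_c = C_c·H/(1+e₀)·log₁₀(σ'_f/σ'_0) = 0.28×2.5/(1+0.87)×log₁₀(93.439/58.1)
    = 0.37433 × 0.20635 = 0.07724 m

S_c ≈ 77.2 mm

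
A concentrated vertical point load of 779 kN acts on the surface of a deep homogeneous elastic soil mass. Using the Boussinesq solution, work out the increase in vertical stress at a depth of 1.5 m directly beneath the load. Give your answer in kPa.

Boussinesq vertical stress below a point load on an elastic half-space:
Δσ_z = 3P/(2πz²) · [1 + (r/z)²]^(−5/2)
r/z = 0/1.5 = 0; [1+(r/z)²]^(−5/2) = 1.
Δσ_z = 3×779/(2π×1.5²) × 1 = 165.31 × 1 = 165.3 kPa

Δσ_z ≈ 165 kPa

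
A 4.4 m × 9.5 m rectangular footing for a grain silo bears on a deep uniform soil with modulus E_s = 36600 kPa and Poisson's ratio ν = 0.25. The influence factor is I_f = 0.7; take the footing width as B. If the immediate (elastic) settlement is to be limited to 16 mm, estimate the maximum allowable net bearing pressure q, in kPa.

q ≈ 203 kPa

S_e = q·B·(1−ν²)/E_s · I_f  ⇒  q = S_e·E_s / (B·(1−ν²)·I_f).
q = 0.016 × 36600 / (4.4 × 0.9375 × 0.7) = 202.8 kPa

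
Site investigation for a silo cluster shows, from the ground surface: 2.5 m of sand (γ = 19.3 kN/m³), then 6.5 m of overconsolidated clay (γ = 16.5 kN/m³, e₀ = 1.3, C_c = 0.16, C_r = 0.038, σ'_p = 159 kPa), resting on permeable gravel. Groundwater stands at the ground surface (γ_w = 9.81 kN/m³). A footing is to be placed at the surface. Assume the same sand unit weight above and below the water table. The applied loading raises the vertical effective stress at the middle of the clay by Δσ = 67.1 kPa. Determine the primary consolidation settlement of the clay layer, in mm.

S_c ≈ 42.3 mm

Mid-depth of clay below the ground surface: z = 2.5 + 6.5/2 = 5.75 m.
Total vertical stress at mid-clay: σ_v = 19.3×2.5 + 16.5×3.25 = 101.88 kPa.
Pore pressure: u = 9.81×(5.75 − 0) = 56.408 kPa.
Initial effective stress: σ'_0 = σ_v − u = 101.88 − 56.408 = 45.472 kPa.
Final effective stress: σ'_f = 45.472 + 67.1 = 112.57 kPa.
σ'_f = 112.57 ≤ σ'_p = 159 kPa, so the clay remains overconsolidated and only the recompression index applies:
S_c = C_r·H/(1+e₀)·log₁₀(σ'_f/σ'_0) = 0.038×6.5/2.3×log₁₀(112.57/45.472)
    = 0.10739 × 0.39368 = 0.04228 m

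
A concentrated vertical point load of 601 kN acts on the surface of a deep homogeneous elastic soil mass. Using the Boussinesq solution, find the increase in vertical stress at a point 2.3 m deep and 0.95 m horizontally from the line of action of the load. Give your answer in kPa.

Boussinesq vertical stress below a point load on an elastic half-space:
Δσ_z = 3P/(2πz²) · [1 + (r/z)²]^(−5/2)
r/z = 0.95/2.3 = 0.41304; [1+(r/z)²]^(−5/2) = 0.67449.
Δσ_z = 3×601/(2π×2.3²) × 0.67449 = 54.245 × 0.67449 = 36.59 kPa

Δσ_z ≈ 36.6 kPa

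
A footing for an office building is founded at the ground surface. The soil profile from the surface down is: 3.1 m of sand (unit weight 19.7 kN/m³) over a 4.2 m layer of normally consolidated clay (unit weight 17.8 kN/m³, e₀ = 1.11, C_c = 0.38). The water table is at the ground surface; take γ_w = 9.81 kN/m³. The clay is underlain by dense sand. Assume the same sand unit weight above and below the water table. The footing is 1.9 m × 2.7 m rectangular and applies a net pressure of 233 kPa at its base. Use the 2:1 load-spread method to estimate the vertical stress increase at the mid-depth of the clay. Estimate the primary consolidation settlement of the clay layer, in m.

S_c ≈ 0.122 m

Mid-depth of clay below the ground surface: z = 3.1 + 4.2/2 = 5.2 m.
Total vertical stress at mid-clay: σ_v = 19.7×3.1 + 17.8×2.1 = 98.45 kPa.
Pore pressure: u = 9.81×(5.2 − 0) = 51.012 kPa.
Initial effective stress: σ'_0 = σ_v − u = 98.45 − 51.012 = 47.438 kPa.
Stress increase at mid-clay by the 2:1 spreading method:
Δσ = qBL/((B+z)(L+z)) = 233×1.9×2.7/((1.9+5.2)(2.7+5.2)) = 21.31 kPa
Final effective stress: σ'_f = σ'_0 + Δσ = 47.438 + 21.31 = 68.748 kPa.
Normally consolidated clay, so the full stress increment lies on the virgin compression line:
S_c = C_c·H/(1+e₀)·log₁₀(σ'_f/σ'_0) = 0.38×4.2/(1+1.11)×log₁₀(68.748/47.438)
    = 0.7564 × 0.16113 = 0.1219 m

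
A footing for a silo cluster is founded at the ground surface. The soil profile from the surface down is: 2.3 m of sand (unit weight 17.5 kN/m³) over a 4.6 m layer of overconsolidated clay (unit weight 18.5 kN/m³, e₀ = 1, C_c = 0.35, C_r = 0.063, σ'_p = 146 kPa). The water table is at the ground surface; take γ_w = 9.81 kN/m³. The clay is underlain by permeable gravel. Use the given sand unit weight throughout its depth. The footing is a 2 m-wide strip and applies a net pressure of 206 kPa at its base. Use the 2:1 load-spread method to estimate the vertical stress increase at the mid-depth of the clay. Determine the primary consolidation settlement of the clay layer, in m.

Mid-depth of clay below the ground surface: z = 2.3 + 4.6/2 = 4.6 m.
Total vertical stress at mid-clay: σ_v = 17.5×2.3 + 18.5×2.3 = 82.8 kPa.
Pore pressure: u = 9.81×(4.6 − 0) = 45.126 kPa.
Initial effective stress: σ'_0 = σ_v − u = 82.8 − 45.126 = 37.674 kPa.
Stress increase at mid-clay by the 2:1 spreading method:
Δσ = qB/(B+z) = 206×2/(2+4.6) = 62.424 kPa
Final effective stress: σ'_f = 37.674 + 62.424 = 100.1 kPa.
σ'_f = 100.1 ≤ σ'_p = 146 kPa, so the clay remains overconsolidated and only the recompression index applies:
S_c = C_r·H/(1+e₀)·log₁₀(σ'_f/σ'_0) = 0.063×4.6/2×log₁₀(100.1/37.674)
    = 0.1449 × 0.42439 = 0.06149 m

S_c ≈ 0.0615 m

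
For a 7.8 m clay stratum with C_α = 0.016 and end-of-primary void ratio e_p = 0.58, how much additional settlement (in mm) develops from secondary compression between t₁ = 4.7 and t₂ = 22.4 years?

S_s ≈ 53.6 mm

Secondary compression: S_s = C_α·H/(1+e_p)·log₁₀(t₂/t₁)
S_s = 0.016×7.8/(1+0.58)×log₁₀(22.4/4.7)
    = 0.07899 × 0.6782 = 0.05357 m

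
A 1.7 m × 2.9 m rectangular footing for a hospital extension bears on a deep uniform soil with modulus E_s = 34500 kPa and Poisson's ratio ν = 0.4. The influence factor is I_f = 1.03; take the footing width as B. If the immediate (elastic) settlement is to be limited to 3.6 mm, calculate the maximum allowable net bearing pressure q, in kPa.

S_e = q·B·(1−ν²)/E_s · I_f  ⇒  q = S_e·E_s / (B·(1−ν²)·I_f).
q = 0.0036 × 34500 / (1.7 × 0.84 × 1.03) = 84.44 kPa

q ≈ 84.4 kPa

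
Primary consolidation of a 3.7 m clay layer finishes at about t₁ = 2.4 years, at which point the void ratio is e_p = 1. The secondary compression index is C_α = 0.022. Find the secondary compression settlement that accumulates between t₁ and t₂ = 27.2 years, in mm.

S_s ≈ 42.9 mm

Secondary compression: S_s = C_α·H/(1+e_p)·log₁₀(t₂/t₁)
S_s = 0.022×3.7/(1+1)×log₁₀(27.2/2.4)
    = 0.0407 × 1.054 = 0.04291 m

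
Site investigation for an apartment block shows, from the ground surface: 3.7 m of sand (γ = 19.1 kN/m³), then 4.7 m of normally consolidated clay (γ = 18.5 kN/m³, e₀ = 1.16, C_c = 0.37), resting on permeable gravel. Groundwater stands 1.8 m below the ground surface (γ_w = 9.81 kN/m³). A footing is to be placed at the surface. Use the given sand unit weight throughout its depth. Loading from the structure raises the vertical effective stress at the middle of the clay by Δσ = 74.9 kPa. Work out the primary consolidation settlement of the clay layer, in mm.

Mid-depth of clay below the ground surface: z = 3.7 + 4.7/2 = 6.05 m.
Total vertical stress at mid-clay: σ_v = 19.1×3.7 + 18.5×2.35 = 114.15 kPa.
Pore pressure: u = 9.81×(6.05 − 1.8) = 41.693 kPa.
Initial effective stress: σ'_0 = σ_v − u = 114.15 − 41.693 = 72.457 kPa.
Final effective stress: σ'_f = σ'_0 + Δσ = 72.457 + 74.9 = 147.36 kPa.
Normally consolidated clay, so the full stress increment lies on the virgin compression line:
S_c = C_c·H/(1+e₀)·log₁₀(σ'_f/σ'_0) = 0.37×4.7/(1+1.16)×log₁₀(147.36/72.457)
    = 0.80509 × 0.3083 = 0.2482 m

S_c ≈ 248 mm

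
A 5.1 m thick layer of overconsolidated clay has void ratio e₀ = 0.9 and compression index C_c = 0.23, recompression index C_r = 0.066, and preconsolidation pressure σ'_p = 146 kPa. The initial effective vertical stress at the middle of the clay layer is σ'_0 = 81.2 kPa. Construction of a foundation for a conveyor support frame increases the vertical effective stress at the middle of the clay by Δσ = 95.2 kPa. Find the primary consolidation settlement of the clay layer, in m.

Final effective stress: σ'_f = 81.2 + 95.2 = 176.4 kPa.
σ'_f = 176.4 > σ'_p = 146 kPa, so the stress path crosses the preconsolidation pressure — recompression up to σ'_p, then virgin compression beyond:
S_c = H/(1+e₀)·[C_r·log₁₀(σ'_p/σ'_0) + C_c·log₁₀(σ'_f/σ'_p)]
    = 5.1/1.9 × [0.066×log₁₀(146/81.2) + 0.23×log₁₀(176.4/146)]
    = 2.6842 × [0.016817 + 0.018894] = 0.09586 m

S_c ≈ 0.0959 m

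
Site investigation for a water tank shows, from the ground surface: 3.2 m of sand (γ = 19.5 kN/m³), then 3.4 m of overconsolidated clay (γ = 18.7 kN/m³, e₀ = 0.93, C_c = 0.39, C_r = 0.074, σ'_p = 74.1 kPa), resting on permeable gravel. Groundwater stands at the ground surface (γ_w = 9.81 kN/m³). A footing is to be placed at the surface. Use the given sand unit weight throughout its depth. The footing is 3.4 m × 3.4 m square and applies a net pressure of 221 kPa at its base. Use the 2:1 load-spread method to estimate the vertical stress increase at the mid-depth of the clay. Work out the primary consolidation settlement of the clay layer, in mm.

S_c ≈ 61.4 mm

Mid-depth of clay below the ground surface: z = 3.2 + 3.4/2 = 4.9 m.
Total vertical stress at mid-clay: σ_v = 19.5×3.2 + 18.7×1.7 = 94.19 kPa.
Pore pressure: u = 9.81×(4.9 − 0) = 48.069 kPa.
Initial effective stress: σ'_0 = σ_v − u = 94.19 − 48.069 = 46.121 kPa.
Stress increase at mid-clay by the 2:1 spreading method:
Δσ = qBL/((B+z)(L+z)) = 221×3.4×3.4/((3.4+4.9)(3.4+4.9)) = 37.085 kPa
Final effective stress: σ'_f = 46.121 + 37.085 = 83.206 kPa.
σ'_f = 83.206 > σ'_p = 74.1 kPa, so the stress path crosses the preconsolidation pressure — recompression up to σ'_p, then virgin compression beyond:
S_c = H/(1+e₀)·[C_r·log₁₀(σ'_p/σ'_0) + C_c·log₁₀(σ'_f/σ'_p)]
    = 3.4/1.93 × [0.074×log₁₀(74.1/46.121) + 0.39×log₁₀(83.206/74.1)]
    = 1.7617 × [0.015238 + 0.019631] = 0.06143 m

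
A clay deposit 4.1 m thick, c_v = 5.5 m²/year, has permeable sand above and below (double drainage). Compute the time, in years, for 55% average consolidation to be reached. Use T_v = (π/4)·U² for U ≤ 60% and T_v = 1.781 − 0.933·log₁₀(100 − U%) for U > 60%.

Drainage path length: H_d = H/2 = 2.05 m (double drainage).
U ≤ 60%: T_v = (π/4)·U² = (π/4)×0.55² = 0.23758.
t = T_v·H_d²/c_v = 0.23758×2.05²/5.5 = 0.1815 years.

t ≈ 0.182 years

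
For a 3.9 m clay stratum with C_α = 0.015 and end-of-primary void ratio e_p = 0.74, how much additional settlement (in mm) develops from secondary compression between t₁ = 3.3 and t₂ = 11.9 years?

Secondary compression: S_s = C_α·H/(1+e_p)·log₁₀(t₂/t₁)
S_s = 0.015×3.9/(1+0.74)×log₁₀(11.9/3.3)
    = 0.03362 × 0.557 = 0.01873 m

S_s ≈ 18.7 mm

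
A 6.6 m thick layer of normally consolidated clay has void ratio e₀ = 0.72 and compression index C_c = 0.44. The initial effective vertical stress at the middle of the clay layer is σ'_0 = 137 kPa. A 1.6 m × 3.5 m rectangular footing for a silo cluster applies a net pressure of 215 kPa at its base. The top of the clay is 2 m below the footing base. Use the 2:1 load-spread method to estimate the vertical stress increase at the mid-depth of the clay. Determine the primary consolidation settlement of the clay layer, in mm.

S_c ≈ 99.1 mm

Mid-depth of clay below the footing base: z = 2 + 6.6/2 = 5.3 m.
Stress increase at mid-clay by the 2:1 spreading method:
Δσ = qBL/((B+z)(L+z)) = 215×1.6×3.5/((1.6+5.3)(3.5+5.3)) = 19.829 kPa
Final effective stress: σ'_f = σ'_0 + Δσ = 137 + 19.829 = 156.83 kPa.
Normally consolidated clay, so the full stress increment lies on the virgin compression line:
S_c = C_c·H/(1+e₀)·log₁₀(σ'_f/σ'_0) = 0.44×6.6/(1+0.72)×log₁₀(156.83/137)
    = 1.6884 × 0.058709 = 0.09912 m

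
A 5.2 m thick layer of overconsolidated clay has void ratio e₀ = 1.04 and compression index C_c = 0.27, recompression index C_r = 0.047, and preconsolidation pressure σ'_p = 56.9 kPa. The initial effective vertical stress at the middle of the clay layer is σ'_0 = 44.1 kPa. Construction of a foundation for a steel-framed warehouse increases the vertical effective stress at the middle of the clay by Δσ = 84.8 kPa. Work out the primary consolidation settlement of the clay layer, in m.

S_c ≈ 0.258 m

Final effective stress: σ'_f = 44.1 + 84.8 = 128.9 kPa.
σ'_f = 128.9 > σ'_p = 56.9 kPa, so the stress path crosses the preconsolidation pressure — recompression up to σ'_p, then virgin compression beyond:
S_c = H/(1+e₀)·[C_r·log₁₀(σ'_p/σ'_0) + C_c·log₁₀(σ'_f/σ'_p)]
    = 5.2/2.04 × [0.047×log₁₀(56.9/44.1) + 0.27×log₁₀(128.9/56.9)]
    = 2.549 × [0.0052017 + 0.095888] = 0.2577 m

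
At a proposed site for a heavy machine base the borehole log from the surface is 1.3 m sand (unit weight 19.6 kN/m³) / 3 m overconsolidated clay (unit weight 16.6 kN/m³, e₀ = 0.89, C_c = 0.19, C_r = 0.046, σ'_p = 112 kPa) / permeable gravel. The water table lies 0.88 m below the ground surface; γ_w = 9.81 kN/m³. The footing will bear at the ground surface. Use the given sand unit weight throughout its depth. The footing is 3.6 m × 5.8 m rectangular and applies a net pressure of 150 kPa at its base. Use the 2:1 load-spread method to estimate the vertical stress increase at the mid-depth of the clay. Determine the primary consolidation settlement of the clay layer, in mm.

Mid-depth of clay below the ground surface: z = 1.3 + 3/2 = 2.8 m.
Total vertical stress at mid-clay: σ_v = 19.6×1.3 + 16.6×1.5 = 50.38 kPa.
Pore pressure: u = 9.81×(2.8 − 0.88) = 18.835 kPa.
Initial effective stress: σ'_0 = σ_v − u = 50.38 − 18.835 = 31.545 kPa.
Stress increase at mid-clay by the 2:1 spreading method:
Δσ = qBL/((B+z)(L+z)) = 150×3.6×5.8/((3.6+2.8)(5.8+2.8)) = 56.904 kPa
Final effective stress: σ'_f = 31.545 + 56.904 = 88.449 kPa.
σ'_f = 88.449 ≤ σ'_p = 112 kPa, so the clay remains overconsolidated and only the recompression index applies:
S_c = C_r·H/(1+e₀)·log₁₀(σ'_f/σ'_0) = 0.046×3/1.89×log₁₀(88.449/31.545)
    = 0.073016 × 0.44776 = 0.03269 m

S_c ≈ 32.7 mm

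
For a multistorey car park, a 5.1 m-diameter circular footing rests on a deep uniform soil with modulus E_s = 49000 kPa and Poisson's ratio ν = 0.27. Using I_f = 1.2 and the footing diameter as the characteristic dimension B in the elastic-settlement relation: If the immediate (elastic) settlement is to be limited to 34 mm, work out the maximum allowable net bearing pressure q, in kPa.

q ≈ 294 kPa

S_e = q·B·(1−ν²)/E_s · I_f  ⇒  q = S_e·E_s / (B·(1−ν²)·I_f).
q = 0.034 × 49000 / (5.1 × 0.9271 × 1.2) = 293.6 kPa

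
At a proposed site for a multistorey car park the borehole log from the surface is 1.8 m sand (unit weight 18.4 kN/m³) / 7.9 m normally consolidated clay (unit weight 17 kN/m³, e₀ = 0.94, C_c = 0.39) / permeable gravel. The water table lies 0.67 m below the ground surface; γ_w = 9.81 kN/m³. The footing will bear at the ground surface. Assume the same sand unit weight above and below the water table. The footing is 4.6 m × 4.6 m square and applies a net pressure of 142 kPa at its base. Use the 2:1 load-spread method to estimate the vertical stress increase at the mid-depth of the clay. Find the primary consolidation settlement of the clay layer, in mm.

Mid-depth of clay below the ground surface: z = 1.8 + 7.9/2 = 5.75 m.
Total vertical stress at mid-clay: σ_v = 18.4×1.8 + 17×3.95 = 100.27 kPa.
Pore pressure: u = 9.81×(5.75 − 0.67) = 49.835 kPa.
Initial effective stress: σ'_0 = σ_v − u = 100.27 − 49.835 = 50.435 kPa.
Stress increase at mid-clay by the 2:1 spreading method:
Δσ = qBL/((B+z)(L+z)) = 142×4.6×4.6/((4.6+5.75)(4.6+5.75)) = 28.049 kPa
Final effective stress: σ'_f = σ'_0 + Δσ = 50.435 + 28.049 = 78.484 kPa.
Normally consolidated clay, so the full stress increment lies on the virgin compression line:
S_c = C_c·H/(1+e₀)·log₁₀(σ'_f/σ'_0) = 0.39×7.9/(1+0.94)×log₁₀(78.484/50.435)
    = 1.5881 × 0.19205 = 0.305 m

S_c ≈ 305 mm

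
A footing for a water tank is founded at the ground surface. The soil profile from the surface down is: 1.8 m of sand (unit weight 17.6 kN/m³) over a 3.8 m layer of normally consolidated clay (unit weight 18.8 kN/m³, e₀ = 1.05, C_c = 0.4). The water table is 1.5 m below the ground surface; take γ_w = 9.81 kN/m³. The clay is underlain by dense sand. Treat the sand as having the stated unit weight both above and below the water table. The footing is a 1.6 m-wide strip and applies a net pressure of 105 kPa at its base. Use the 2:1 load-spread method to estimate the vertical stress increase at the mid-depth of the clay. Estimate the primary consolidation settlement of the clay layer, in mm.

Mid-depth of clay below the ground surface: z = 1.8 + 3.8/2 = 3.7 m.
Total vertical stress at mid-clay: σ_v = 17.6×1.8 + 18.8×1.9 = 67.4 kPa.
Pore pressure: u = 9.81×(3.7 − 1.5) = 21.582 kPa.
Initial effective stress: σ'_0 = σ_v − u = 67.4 − 21.582 = 45.818 kPa.
Stress increase at mid-clay by the 2:1 spreading method:
Δσ = qB/(B+z) = 105×1.6/(1.6+3.7) = 31.698 kPa
Final effective stress: σ'_f = σ'_0 + Δσ = 45.818 + 31.698 = 77.516 kPa.
Normally consolidated clay, so the full stress increment lies on the virgin compression line:
S_c = C_c·H/(1+e₀)·log₁₀(σ'_f/σ'_0) = 0.4×3.8/(1+1.05)×log₁₀(77.516/45.818)
    = 0.74146 × 0.22836 = 0.1693 m

S_c ≈ 169 mm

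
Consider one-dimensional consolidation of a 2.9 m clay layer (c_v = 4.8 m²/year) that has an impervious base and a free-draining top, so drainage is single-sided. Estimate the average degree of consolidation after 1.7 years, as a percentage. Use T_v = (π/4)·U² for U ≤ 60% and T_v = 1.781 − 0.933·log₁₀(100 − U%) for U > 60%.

Drainage path length: H_d = H = 2.9 m (single drainage).
T_v = c_v·t/H_d² = 4.8×1.7/2.9² = 0.97027.
T_v = 0.97027 corresponds to the U > 60% branch:
U = 1 − 10^((1.781 − T_v)/0.933)/100 = 0.926

U ≈ 92.6 %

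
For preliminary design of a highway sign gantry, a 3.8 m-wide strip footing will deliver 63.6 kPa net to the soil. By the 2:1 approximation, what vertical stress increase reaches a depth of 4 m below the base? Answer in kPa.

Δσ_z ≈ 31 kPa

By the 2:1 method the load spreads at 1 horizontal : 2 vertical, so at depth z the loaded area has grown by z in each plan dimension:
Δσ = qB/(B+z) = 63.6×3.8/(3.8+4) = 30.985 kPa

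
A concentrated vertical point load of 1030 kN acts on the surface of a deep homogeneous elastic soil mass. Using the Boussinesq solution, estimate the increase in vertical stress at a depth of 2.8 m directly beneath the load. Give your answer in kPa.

Δσ_z ≈ 62.7 kPa

Boussinesq vertical stress below a point load on an elastic half-space:
Δσ_z = 3P/(2πz²) · [1 + (r/z)²]^(−5/2)
r/z = 0/2.8 = 0; [1+(r/z)²]^(−5/2) = 1.
Δσ_z = 3×1030/(2π×2.8²) × 1 = 62.728 × 1 = 62.73 kPa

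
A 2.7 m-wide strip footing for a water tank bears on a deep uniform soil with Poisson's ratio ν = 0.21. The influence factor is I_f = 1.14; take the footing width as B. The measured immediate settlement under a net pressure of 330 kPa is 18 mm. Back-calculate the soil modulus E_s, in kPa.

E_s ≈ 53900 kPa

S_e = q·B·(1−ν²)/E_s · I_f  ⇒  E_s = q·B·(1−ν²)·I_f / S_e.
E_s = 330 × 2.7 × 0.9559 × 1.14 / 0.018 = 53940 kPa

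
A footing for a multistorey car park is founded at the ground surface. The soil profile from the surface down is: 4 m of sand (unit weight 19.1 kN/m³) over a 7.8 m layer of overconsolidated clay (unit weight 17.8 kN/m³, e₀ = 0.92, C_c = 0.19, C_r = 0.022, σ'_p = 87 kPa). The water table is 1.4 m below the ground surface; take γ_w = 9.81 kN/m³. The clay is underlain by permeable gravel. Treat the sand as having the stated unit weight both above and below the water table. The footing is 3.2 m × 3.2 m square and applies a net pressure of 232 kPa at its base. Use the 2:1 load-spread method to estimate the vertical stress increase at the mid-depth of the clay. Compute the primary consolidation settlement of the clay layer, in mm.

S_c ≈ 53.4 mm

Mid-depth of clay below the ground surface: z = 4 + 7.8/2 = 7.9 m.
Total vertical stress at mid-clay: σ_v = 19.1×4 + 17.8×3.9 = 145.82 kPa.
Pore pressure: u = 9.81×(7.9 − 1.4) = 63.765 kPa.
Initial effective stress: σ'_0 = σ_v − u = 145.82 − 63.765 = 82.055 kPa.
Stress increase at mid-clay by the 2:1 spreading method:
Δσ = qBL/((B+z)(L+z)) = 232×3.2×3.2/((3.2+7.9)(3.2+7.9)) = 19.282 kPa
Final effective stress: σ'_f = 82.055 + 19.282 = 101.34 kPa.
σ'_f = 101.34 > σ'_p = 87 kPa, so the stress path crosses the preconsolidation pressure — recompression up to σ'_p, then virgin compression beyond:
S_c = H/(1+e₀)·[C_r·log₁₀(σ'_p/σ'_0) + C_c·log₁₀(σ'_f/σ'_p)]
    = 7.8/1.92 × [0.022×log₁₀(87/82.055) + 0.19×log₁₀(101.34/87)]
    = 4.0625 × [0.00055911 + 0.01259] = 0.05342 m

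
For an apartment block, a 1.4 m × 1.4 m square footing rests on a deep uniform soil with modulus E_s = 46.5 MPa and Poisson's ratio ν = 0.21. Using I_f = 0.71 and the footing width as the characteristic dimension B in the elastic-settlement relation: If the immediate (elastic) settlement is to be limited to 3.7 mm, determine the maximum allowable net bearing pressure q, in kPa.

E_s = 46.5 MPa = 46500 kPa.
S_e = q·B·(1−ν²)/E_s · I_f  ⇒  q = S_e·E_s / (B·(1−ν²)·I_f).
q = 0.0037 × 46500 / (1.4 × 0.9559 × 0.71) = 181.1 kPa

q ≈ 181 kPa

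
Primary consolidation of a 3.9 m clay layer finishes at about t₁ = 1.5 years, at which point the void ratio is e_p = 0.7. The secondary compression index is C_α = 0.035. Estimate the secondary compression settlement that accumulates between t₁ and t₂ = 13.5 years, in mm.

Secondary compression: S_s = C_α·H/(1+e_p)·log₁₀(t₂/t₁)
S_s = 0.035×3.9/(1+0.7)×log₁₀(13.5/1.5)
    = 0.08029 × 0.9542 = 0.07662 m

S_s ≈ 76.6 mm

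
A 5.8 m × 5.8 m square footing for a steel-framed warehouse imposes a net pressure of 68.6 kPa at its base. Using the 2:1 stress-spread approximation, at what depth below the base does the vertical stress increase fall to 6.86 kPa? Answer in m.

z ≈ 12.5 m

2:1 spreading — at depth z the loaded area has grown by z in each plan dimension:
qB²/(B+z)² = Δσ_z ⇒ z = B(√(q/Δσ_z) − 1) = 5.8×(√(68.6/6.86) − 1) = 12.54 m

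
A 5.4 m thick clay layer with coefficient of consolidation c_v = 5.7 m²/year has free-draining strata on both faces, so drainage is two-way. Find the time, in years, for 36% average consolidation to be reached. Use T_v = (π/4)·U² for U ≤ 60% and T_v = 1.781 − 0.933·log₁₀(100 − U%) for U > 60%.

Drainage path length: H_d = H/2 = 2.7 m (double drainage).
U ≤ 60%: T_v = (π/4)·U² = (π/4)×0.36² = 0.10179.
t = T_v·H_d²/c_v = 0.10179×2.7²/5.7 = 0.1302 years.

t ≈ 0.13 years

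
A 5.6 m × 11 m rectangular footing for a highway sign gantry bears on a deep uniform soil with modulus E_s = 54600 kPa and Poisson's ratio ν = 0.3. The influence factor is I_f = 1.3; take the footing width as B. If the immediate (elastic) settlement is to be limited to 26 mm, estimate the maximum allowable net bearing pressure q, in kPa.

q ≈ 214 kPa

S_e = q·B·(1−ν²)/E_s · I_f  ⇒  q = S_e·E_s / (B·(1−ν²)·I_f).
q = 0.026 × 54600 / (5.6 × 0.91 × 1.3) = 214.3 kPa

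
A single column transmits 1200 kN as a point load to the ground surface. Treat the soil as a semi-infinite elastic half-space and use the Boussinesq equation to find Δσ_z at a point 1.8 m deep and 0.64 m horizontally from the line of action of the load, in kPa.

Δσ_z ≈ 131 kPa

Boussinesq vertical stress below a point load on an elastic half-space:
Δσ_z = 3P/(2πz²) · [1 + (r/z)²]^(−5/2)
r/z = 0.64/1.8 = 0.35556; [1+(r/z)²]^(−5/2) = 0.74259.
Δσ_z = 3×1200/(2π×1.8²) × 0.74259 = 176.84 × 0.74259 = 131.3 kPa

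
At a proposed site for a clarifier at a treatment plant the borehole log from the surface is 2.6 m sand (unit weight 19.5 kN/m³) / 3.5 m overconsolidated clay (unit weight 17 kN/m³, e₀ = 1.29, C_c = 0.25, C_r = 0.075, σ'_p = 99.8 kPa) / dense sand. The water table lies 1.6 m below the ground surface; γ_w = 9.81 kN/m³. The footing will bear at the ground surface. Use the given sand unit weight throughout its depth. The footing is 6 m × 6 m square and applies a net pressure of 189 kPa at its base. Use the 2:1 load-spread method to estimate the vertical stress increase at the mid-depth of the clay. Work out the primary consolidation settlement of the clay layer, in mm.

Mid-depth of clay below the ground surface: z = 2.6 + 3.5/2 = 4.35 m.
Total vertical stress at mid-clay: σ_v = 19.5×2.6 + 17×1.75 = 80.45 kPa.
Pore pressure: u = 9.81×(4.35 − 1.6) = 26.978 kPa.
Initial effective stress: σ'_0 = σ_v − u = 80.45 − 26.978 = 53.472 kPa.
Stress increase at mid-clay by the 2:1 spreading method:
Δσ = qBL/((B+z)(L+z)) = 189×6×6/((6+4.35)(6+4.35)) = 63.516 kPa
Final effective stress: σ'_f = 53.472 + 63.516 = 116.99 kPa.
σ'_f = 116.99 > σ'_p = 99.8 kPa, so the stress path crosses the preconsolidation pressure — recompression up to σ'_p, then virgin compression beyond:
S_c = H/(1+e₀)·[C_r·log₁₀(σ'_p/σ'_0) + C_c·log₁₀(σ'_f/σ'_p)]
    = 3.5/2.29 × [0.075×log₁₀(99.8/53.472) + 0.25×log₁₀(116.99/99.8)]
    = 1.5284 × [0.020325 + 0.017255] = 0.05744 m

S_c ≈ 57.4 mm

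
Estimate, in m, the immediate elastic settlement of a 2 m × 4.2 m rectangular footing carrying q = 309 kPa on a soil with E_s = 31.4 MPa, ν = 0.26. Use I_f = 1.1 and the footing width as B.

Immediate (elastic) settlement: S_e = q·B·(1−ν²)/E_s · I_f.
E_s = 31.4 MPa = 31400 kPa.
S_e = 309 × 2 × (1 − 0.26²) / 31400 × 1.1
    = 309 × 2 × 0.9324 / 31400 × 1.1
    = 0.02019 m

S_e ≈ 0.0202 m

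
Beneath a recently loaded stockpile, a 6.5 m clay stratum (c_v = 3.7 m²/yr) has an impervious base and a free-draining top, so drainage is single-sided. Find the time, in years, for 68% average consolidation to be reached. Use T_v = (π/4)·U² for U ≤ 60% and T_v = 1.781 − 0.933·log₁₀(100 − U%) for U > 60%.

Drainage path length: H_d = H = 6.5 m (single drainage).
U > 60%: T_v = 1.781 − 0.933·log₁₀(100 − 68) = 0.3767.
t = T_v·H_d²/c_v = 0.3767×6.5²/3.7 = 4.302 years.

t ≈ 4.3 years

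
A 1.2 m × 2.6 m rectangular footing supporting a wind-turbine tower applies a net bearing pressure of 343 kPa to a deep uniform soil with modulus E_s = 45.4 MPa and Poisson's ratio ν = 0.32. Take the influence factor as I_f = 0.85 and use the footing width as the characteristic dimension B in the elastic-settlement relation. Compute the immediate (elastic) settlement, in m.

Immediate (elastic) settlement: S_e = q·B·(1−ν²)/E_s · I_f.
E_s = 45.4 MPa = 45400 kPa.
S_e = 343 × 1.2 × (1 − 0.32²) / 45400 × 0.85
    = 343 × 1.2 × 0.8976 / 45400 × 0.85
    = 0.006917 m

S_e ≈ 0.00692 m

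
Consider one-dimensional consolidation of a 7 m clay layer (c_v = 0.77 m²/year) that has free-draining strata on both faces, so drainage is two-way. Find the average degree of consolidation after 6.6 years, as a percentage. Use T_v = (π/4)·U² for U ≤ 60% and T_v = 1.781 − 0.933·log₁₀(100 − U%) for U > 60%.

Drainage path length: H_d = H/2 = 3.5 m (double drainage).
T_v = c_v·t/H_d² = 0.77×6.6/3.5² = 0.41486.
T_v = 0.41486 corresponds to the U > 60% branch:
U = 1 − 10^((1.781 − T_v)/0.933)/100 = 0.7088

U ≈ 70.9 %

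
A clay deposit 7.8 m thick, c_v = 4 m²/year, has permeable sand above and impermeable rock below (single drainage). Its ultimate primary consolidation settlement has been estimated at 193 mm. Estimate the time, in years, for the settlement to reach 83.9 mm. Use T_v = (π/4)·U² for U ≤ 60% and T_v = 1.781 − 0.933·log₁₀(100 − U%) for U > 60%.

Drainage path length: H_d = H = 7.8 m (single drainage).
U = S(t)/S_ult = 83.9/193 = 0.4347.
U ≤ 60%: T_v = (π/4)·U² = (π/4)×0.43472² = 0.14842.
t = T_v·H_d²/c_v = 0.14842×7.8²/4 = 2.257 years.

t ≈ 2.26 years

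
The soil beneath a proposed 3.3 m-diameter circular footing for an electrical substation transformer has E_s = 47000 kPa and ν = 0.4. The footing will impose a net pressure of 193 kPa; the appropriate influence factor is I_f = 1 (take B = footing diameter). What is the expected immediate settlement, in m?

Immediate (elastic) settlement: S_e = q·B·(1−ν²)/E_s · I_f.
S_e = 193 × 3.3 × (1 − 0.4²) / 47000 × 1
    = 193 × 3.3 × 0.84 / 47000 × 1
    = 0.01138 m

S_e ≈ 0.0114 m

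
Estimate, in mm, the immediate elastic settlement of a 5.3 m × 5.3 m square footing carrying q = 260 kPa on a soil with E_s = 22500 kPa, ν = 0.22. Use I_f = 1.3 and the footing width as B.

Immediate (elastic) settlement: S_e = q·B·(1−ν²)/E_s · I_f.
S_e = 260 × 5.3 × (1 − 0.22²) / 22500 × 1.3
    = 260 × 5.3 × 0.9516 / 22500 × 1.3
    = 0.07576 m = 75.76 mm

S_e ≈ 75.8 mm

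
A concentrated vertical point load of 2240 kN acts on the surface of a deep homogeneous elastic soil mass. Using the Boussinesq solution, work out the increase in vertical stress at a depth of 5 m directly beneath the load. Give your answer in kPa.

Boussinesq vertical stress below a point load on an elastic half-space:
Δσ_z = 3P/(2πz²) · [1 + (r/z)²]^(−5/2)
r/z = 0/5 = 0; [1+(r/z)²]^(−5/2) = 1.
Δσ_z = 3×2240/(2π×5²) × 1 = 42.781 × 1 = 42.78 kPa

Δσ_z ≈ 42.8 kPa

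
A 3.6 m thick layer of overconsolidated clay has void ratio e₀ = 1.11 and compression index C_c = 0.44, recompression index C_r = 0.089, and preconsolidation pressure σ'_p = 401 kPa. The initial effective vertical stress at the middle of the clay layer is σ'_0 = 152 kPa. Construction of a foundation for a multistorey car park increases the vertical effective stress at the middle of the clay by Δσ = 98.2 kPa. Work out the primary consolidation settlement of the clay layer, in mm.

Final effective stress: σ'_f = 152 + 98.2 = 250.2 kPa.
σ'_f = 250.2 ≤ σ'_p = 401 kPa, so the clay remains overconsolidated and only the recompression index applies:
S_c = C_r·H/(1+e₀)·log₁₀(σ'_f/σ'_0) = 0.089×3.6/2.11×log₁₀(250.2/152)
    = 0.15185 × 0.21644 = 0.03287 m

S_c ≈ 32.9 mm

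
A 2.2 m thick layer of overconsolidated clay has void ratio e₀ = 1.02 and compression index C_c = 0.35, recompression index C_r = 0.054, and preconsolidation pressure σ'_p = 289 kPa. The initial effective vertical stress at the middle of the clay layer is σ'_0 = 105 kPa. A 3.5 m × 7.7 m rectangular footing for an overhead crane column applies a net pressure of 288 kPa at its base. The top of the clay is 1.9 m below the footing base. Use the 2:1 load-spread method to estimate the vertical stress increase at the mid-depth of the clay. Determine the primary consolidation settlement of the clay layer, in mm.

S_c ≈ 18.5 mm

Mid-depth of clay below the footing base: z = 1.9 + 2.2/2 = 3 m.
Stress increase at mid-clay by the 2:1 spreading method:
Δσ = qBL/((B+z)(L+z)) = 288×3.5×7.7/((3.5+3)(7.7+3)) = 111.6 kPa
Final effective stress: σ'_f = 105 + 111.6 = 216.6 kPa.
σ'_f = 216.6 ≤ σ'_p = 289 kPa, so the clay remains overconsolidated and only the recompression index applies:
S_c = C_r·H/(1+e₀)·log₁₀(σ'_f/σ'_0) = 0.054×2.2/2.02×log₁₀(216.6/105)
    = 0.058811 × 0.31447 = 0.01849 m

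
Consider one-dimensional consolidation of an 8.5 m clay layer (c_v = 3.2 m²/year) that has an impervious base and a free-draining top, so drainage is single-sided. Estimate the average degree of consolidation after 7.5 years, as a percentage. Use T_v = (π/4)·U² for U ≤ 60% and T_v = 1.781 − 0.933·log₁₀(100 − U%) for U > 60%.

Drainage path length: H_d = H = 8.5 m (single drainage).
T_v = c_v·t/H_d² = 3.2×7.5/8.5² = 0.33218.
T_v = 0.33218 corresponds to the U > 60% branch:
U = 1 − 10^((1.781 − T_v)/0.933)/100 = 0.6428

U ≈ 64.3 %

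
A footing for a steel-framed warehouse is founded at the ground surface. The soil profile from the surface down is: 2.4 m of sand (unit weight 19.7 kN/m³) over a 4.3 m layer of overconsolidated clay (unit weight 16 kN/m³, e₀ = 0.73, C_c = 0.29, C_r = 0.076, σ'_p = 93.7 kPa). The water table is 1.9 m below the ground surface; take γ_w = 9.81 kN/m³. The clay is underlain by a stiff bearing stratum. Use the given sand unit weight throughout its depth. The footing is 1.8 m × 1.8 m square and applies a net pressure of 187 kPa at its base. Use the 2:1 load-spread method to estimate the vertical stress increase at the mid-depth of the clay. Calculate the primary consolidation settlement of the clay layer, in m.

Mid-depth of clay below the ground surface: z = 2.4 + 4.3/2 = 4.55 m.
Total vertical stress at mid-clay: σ_v = 19.7×2.4 + 16×2.15 = 81.68 kPa.
Pore pressure: u = 9.81×(4.55 − 1.9) = 25.997 kPa.
Initial effective stress: σ'_0 = σ_v − u = 81.68 − 25.997 = 55.683 kPa.
Stress increase at mid-clay by the 2:1 spreading method:
Δσ = qBL/((B+z)(L+z)) = 187×1.8×1.8/((1.8+4.55)(1.8+4.55)) = 15.026 kPa
Final effective stress: σ'_f = 55.683 + 15.026 = 70.709 kPa.
σ'_f = 70.709 ≤ σ'_p = 93.7 kPa, so the clay remains overconsolidated and only the recompression index applies:
S_c = C_r·H/(1+e₀)·log₁₀(σ'_f/σ'_0) = 0.076×4.3/1.73×log₁₀(70.709/55.683)
    = 0.1889 × 0.10375 = 0.0196 m

S_c ≈ 0.0196 m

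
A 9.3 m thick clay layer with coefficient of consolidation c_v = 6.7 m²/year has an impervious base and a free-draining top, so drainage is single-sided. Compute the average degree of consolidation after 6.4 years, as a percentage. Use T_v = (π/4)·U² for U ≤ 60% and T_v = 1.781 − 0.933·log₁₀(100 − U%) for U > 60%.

U ≈ 76.1 %

Drainage path length: H_d = H = 9.3 m (single drainage).
T_v = c_v·t/H_d² = 6.7×6.4/9.3² = 0.49578.
T_v = 0.49578 corresponds to the U > 60% branch:
U = 1 − 10^((1.781 − T_v)/0.933)/100 = 0.7615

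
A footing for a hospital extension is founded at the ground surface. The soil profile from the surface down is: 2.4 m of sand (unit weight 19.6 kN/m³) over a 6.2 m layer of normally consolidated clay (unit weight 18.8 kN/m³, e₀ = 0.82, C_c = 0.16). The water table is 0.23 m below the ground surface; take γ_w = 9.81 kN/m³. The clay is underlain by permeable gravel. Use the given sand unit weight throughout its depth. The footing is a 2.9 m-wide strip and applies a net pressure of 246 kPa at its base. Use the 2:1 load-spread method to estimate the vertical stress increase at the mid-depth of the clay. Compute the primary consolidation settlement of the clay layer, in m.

S_c ≈ 0.225 m

Mid-depth of clay below the ground surface: z = 2.4 + 6.2/2 = 5.5 m.
Total vertical stress at mid-clay: σ_v = 19.6×2.4 + 18.8×3.1 = 105.32 kPa.
Pore pressure: u = 9.81×(5.5 − 0.23) = 51.699 kPa.
Initial effective stress: σ'_0 = σ_v − u = 105.32 − 51.699 = 53.621 kPa.
Stress increase at mid-clay by the 2:1 spreading method:
Δσ = qB/(B+z) = 246×2.9/(2.9+5.5) = 84.929 kPa
Final effective stress: σ'_f = σ'_0 + Δσ = 53.621 + 84.929 = 138.55 kPa.
Normally consolidated clay, so the full stress increment lies on the virgin compression line:
S_c = C_c·H/(1+e₀)·log₁₀(σ'_f/σ'_0) = 0.16×6.2/(1+0.82)×log₁₀(138.55/53.621)
    = 0.54505 × 0.41227 = 0.2247 m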